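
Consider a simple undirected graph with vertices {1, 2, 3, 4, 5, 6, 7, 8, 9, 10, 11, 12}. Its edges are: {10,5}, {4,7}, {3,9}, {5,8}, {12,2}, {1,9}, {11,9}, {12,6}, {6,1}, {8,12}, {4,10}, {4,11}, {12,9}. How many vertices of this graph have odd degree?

4

Degrees: 1:2, 2:1, 3:1, 4:3, 5:2, 6:2, 7:1, 8:2, 9:4, 10:2, 11:2, 12:4
Odd-degree vertices: 2, 3, 4, 7.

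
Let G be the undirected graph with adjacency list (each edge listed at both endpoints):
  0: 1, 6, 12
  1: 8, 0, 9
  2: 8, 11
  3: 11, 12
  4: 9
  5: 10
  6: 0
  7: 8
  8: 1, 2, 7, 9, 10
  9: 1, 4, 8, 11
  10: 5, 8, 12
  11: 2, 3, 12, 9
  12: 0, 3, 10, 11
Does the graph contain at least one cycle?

|V| = 13, |E| = 17, number of components = 1.
Since 17 > 13 - 1, a cycle must exist; for instance 8-1-9-8.

Yes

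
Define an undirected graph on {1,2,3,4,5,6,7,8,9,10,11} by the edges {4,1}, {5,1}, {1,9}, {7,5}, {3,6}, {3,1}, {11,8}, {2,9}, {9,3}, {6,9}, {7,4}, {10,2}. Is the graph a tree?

|V| = 11, |E| = 12.
It is not connected, so it is not a tree.

No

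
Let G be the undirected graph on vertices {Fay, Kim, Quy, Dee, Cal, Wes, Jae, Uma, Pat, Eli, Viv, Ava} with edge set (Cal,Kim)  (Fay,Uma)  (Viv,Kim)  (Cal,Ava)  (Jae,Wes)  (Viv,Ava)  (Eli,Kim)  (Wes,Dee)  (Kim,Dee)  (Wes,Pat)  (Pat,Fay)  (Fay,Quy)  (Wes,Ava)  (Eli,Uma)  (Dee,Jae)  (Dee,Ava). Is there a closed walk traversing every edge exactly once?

Degrees: Fay:3, Kim:4, Quy:1, Dee:4, Cal:2, Wes:4, Jae:2, Uma:2, Pat:2, Eli:2, Viv:2, Ava:4
Vertices with odd degree: Fay, Quy. An Eulerian circuit requires all degrees even.

No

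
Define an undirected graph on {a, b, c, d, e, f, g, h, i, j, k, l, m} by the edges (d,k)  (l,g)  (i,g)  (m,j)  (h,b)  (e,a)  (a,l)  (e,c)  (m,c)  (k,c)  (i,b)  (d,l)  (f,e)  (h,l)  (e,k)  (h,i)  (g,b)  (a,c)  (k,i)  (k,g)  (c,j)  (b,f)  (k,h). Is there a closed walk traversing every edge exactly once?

No

Degrees: a:3, b:4, c:5, d:2, e:4, f:2, g:4, h:4, i:4, j:2, k:6, l:4, m:2
Vertices with odd degree: a, c. An Eulerian circuit requires all degrees even.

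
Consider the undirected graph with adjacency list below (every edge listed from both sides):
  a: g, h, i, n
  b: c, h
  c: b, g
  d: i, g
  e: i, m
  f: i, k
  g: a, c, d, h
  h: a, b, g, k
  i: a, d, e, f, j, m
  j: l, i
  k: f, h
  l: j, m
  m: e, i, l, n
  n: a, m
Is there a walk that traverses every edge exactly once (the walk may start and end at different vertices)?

Yes

Degrees: a:4, b:2, c:2, d:2, e:2, f:2, g:4, h:4, i:6, j:2, k:2, l:2, m:4, n:2
Odd-degree vertices: none (0 total).
With 0 odd-degree vertices and all edges in one connected piece, an Eulerian trail exists.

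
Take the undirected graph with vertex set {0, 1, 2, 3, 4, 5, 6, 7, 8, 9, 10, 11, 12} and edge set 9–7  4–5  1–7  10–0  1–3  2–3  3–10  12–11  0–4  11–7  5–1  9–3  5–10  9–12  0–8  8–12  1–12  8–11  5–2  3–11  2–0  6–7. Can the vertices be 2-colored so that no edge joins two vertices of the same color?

No

8-11-12-8 is an odd cycle (length 3), and a bipartite graph can contain only even cycles.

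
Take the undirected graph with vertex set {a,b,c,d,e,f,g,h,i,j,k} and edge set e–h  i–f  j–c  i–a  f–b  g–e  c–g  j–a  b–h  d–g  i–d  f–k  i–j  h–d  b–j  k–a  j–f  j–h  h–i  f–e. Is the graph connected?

Yes

Starting from a and exploring outward reaches every vertex (a, k, i, j, f, d, h, c, b, e, g); the graph is connected.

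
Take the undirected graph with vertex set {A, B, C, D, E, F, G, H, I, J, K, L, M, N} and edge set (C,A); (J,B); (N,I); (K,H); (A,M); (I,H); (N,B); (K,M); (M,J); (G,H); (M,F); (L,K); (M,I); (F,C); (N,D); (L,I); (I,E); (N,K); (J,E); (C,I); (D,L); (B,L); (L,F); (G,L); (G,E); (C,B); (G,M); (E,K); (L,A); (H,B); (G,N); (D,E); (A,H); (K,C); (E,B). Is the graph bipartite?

No

The cycle E-J-B-E has length 3, which is odd, so the graph is not bipartite.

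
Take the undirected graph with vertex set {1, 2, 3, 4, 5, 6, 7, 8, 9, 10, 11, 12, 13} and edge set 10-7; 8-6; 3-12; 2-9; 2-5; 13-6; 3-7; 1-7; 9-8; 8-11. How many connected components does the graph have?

Component: {4}
Component: {1, 3, 7, 10, 12}
Component: {2, 5, 6, 8, 9, 11, 13}

3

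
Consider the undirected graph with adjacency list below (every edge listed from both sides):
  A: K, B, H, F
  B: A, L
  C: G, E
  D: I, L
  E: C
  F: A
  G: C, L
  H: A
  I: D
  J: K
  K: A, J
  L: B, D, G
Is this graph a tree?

|V| = 12, |E| = 11.
It is connected with exactly 11 edges, hence acyclic — it is a tree.

Yes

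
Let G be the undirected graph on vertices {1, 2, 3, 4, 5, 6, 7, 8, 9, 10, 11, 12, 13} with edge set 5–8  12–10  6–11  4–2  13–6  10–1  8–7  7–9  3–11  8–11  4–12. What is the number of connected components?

2

Component: {1, 2, 4, 10, 12}
Component: {3, 5, 6, 7, 8, 9, 11, 13}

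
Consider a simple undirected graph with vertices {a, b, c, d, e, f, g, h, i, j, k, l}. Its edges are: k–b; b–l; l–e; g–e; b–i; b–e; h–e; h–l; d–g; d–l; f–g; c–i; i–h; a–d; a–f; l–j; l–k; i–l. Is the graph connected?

Starting from a and exploring outward reaches every vertex (a, d, f, l, g, b, j, h, e, k, i, c); the graph is connected.

Yes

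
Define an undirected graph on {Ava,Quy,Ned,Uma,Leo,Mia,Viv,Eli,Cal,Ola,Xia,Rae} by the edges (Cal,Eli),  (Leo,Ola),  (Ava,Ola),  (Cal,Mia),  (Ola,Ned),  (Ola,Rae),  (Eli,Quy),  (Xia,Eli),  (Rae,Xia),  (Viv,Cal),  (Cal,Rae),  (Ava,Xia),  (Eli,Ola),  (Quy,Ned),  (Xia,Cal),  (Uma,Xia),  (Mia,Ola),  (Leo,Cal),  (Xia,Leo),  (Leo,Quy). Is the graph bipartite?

The cycle Cal-Xia-Rae-Cal has length 3, which is odd, so the graph is not bipartite.

No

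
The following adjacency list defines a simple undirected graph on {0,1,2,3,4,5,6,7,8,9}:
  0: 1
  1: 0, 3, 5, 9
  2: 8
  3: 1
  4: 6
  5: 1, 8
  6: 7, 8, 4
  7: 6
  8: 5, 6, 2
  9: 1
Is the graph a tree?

Yes

The graph has 10 vertices and 9 edges.
Connected and |E| = |V| - 1, which characterizes a tree.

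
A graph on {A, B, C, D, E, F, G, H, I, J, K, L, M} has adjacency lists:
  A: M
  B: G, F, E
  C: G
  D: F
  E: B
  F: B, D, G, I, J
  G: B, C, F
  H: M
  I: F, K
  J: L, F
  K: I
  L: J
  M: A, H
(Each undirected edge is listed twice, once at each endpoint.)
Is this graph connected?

Component: {A, H, M}
Component: {B, C, D, E, F, G, I, J, K, L}
There are 2 separate components, so the graph is not connected.

No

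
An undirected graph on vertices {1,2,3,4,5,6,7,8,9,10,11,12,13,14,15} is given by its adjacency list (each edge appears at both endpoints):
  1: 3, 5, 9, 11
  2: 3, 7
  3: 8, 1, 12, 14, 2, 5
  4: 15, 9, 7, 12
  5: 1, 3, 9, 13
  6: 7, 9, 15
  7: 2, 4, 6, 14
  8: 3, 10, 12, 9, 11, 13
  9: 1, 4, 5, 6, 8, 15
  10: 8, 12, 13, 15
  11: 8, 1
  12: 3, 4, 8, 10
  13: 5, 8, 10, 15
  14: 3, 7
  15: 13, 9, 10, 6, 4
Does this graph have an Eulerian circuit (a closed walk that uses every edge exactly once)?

No

Degrees: 1:4, 2:2, 3:6, 4:4, 5:4, 6:3, 7:4, 8:6, 9:6, 10:4, 11:2, 12:4, 13:4, 14:2, 15:5
6, 15 have odd degree; an Eulerian circuit needs every degree to be even, so none exists.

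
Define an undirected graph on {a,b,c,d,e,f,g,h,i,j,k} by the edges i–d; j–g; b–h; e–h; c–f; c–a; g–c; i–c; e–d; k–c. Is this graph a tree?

Yes

The graph has 11 vertices and 10 edges.
Connected and |E| = |V| - 1, which characterizes a tree.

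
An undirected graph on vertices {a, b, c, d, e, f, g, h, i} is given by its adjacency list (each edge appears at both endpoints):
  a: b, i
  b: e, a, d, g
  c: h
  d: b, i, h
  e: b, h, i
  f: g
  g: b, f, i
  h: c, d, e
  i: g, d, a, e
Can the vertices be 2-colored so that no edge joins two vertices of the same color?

Color {b, f, h, i} black and {a, c, d, e, g} white. No edge joins two same-colored vertices, so the graph is bipartite.

Yes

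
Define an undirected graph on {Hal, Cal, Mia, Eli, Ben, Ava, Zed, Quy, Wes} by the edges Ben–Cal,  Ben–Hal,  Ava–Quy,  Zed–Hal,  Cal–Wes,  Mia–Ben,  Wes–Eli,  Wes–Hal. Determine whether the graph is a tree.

|V| = 9, |E| = 8.
It splits into 2 components, so it cannot be a tree.

No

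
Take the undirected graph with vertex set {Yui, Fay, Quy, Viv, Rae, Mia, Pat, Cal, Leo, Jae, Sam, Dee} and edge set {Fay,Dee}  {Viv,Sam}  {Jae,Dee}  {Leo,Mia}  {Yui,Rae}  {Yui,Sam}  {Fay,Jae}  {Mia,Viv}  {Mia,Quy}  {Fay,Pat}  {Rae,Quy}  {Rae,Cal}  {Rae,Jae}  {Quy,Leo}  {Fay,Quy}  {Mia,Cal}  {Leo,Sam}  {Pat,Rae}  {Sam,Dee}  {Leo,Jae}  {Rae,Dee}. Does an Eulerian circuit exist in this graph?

Yes

Degrees: Yui:2, Fay:4, Quy:4, Viv:2, Rae:6, Mia:4, Pat:2, Cal:2, Leo:4, Jae:4, Sam:4, Dee:4
All degrees are even and the non-isolated vertices are connected — an Eulerian circuit exists.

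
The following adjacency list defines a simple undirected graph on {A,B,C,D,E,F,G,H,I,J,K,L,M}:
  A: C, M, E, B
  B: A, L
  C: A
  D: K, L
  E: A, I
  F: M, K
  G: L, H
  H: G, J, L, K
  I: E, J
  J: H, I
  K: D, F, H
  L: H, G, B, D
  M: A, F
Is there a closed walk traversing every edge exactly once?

No

Degrees: A:4, B:2, C:1, D:2, E:2, F:2, G:2, H:4, I:2, J:2, K:3, L:4, M:2
C, K have odd degree; an Eulerian circuit needs every degree to be even, so none exists.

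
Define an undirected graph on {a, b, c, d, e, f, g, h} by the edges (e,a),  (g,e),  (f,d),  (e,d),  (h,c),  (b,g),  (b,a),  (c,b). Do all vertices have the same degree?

Degrees: a:2, b:3, c:2, d:2, e:3, f:1, g:2, h:1
Vertex f has degree 1 while b has degree 3, so the graph is not regular.

No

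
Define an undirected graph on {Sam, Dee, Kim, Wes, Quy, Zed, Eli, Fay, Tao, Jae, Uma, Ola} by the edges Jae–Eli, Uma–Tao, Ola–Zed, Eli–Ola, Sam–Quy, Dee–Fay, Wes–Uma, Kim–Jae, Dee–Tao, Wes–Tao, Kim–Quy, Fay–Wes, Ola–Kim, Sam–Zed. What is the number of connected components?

Component: {Dee, Wes, Fay, Tao, Uma}
Component: {Sam, Kim, Quy, Zed, Eli, Jae, Ola}

2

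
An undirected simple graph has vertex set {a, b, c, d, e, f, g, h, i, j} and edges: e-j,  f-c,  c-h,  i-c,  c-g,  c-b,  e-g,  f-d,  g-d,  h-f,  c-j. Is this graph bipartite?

No

The cycle c-h-f-c has length 3, which is odd, so the graph is not bipartite.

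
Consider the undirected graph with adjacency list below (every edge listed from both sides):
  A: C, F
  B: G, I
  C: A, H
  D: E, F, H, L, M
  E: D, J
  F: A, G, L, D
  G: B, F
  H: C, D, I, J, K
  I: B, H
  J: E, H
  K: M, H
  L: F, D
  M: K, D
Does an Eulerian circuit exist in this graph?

No

Degrees: A:2, B:2, C:2, D:5, E:2, F:4, G:2, H:5, I:2, J:2, K:2, L:2, M:2
Vertices with odd degree: D, H. An Eulerian circuit requires all degrees even.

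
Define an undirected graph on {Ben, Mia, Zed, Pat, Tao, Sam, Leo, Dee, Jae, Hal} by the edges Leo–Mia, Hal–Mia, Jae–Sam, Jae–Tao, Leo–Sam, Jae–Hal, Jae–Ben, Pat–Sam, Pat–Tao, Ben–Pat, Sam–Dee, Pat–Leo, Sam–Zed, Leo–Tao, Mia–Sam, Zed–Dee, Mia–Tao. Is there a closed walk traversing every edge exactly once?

Yes

Degrees: Ben:2, Mia:4, Zed:2, Pat:4, Tao:4, Sam:6, Leo:4, Dee:2, Jae:4, Hal:2
All degrees are even and the non-isolated vertices are connected — an Eulerian circuit exists.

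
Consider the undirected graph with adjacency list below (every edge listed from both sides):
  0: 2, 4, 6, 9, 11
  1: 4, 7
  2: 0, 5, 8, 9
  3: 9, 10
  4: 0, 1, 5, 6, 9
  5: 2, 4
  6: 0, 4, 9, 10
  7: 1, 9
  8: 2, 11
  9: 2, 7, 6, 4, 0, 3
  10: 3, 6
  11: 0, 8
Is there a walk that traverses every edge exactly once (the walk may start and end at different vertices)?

Degrees: 0:5, 1:2, 2:4, 3:2, 4:5, 5:2, 6:4, 7:2, 8:2, 9:6, 10:2, 11:2
Odd-degree vertices: 0, 4 (2 total).
The non-isolated vertices are connected and exactly 2 have odd degree, so an Eulerian trail exists (from 0 to 4).

Yes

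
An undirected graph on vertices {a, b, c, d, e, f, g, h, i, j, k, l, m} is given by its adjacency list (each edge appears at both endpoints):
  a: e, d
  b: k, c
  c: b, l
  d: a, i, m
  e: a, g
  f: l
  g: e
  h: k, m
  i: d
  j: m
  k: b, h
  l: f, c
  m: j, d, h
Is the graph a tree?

Yes

|V| = 13, |E| = 12.
Connected and |E| = |V| - 1, which characterizes a tree.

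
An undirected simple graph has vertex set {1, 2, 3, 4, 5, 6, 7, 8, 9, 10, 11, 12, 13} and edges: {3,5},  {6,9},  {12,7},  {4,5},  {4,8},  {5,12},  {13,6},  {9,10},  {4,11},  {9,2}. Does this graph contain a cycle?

|V| = 13, |E| = 10, number of components = 3.
A forest on 13 vertices with 3 components has exactly 10 edges, which matches — so no cycle.

No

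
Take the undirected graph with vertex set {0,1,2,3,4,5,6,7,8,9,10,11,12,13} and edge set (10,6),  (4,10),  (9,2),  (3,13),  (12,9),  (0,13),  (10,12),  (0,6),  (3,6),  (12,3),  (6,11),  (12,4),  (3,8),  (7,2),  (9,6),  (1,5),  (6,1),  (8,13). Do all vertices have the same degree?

No

Degrees: 0:2, 1:2, 2:2, 3:4, 4:2, 5:1, 6:6, 7:1, 8:2, 9:3, 10:3, 11:1, 12:4, 13:3
Vertex 5 has degree 1 while 6 has degree 6, so the graph is not regular.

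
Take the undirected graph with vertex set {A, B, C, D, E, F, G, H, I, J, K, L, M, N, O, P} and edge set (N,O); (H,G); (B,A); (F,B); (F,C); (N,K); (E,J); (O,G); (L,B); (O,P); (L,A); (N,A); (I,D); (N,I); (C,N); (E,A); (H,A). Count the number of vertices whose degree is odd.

8

Degrees: A:5, B:3, C:2, D:1, E:2, F:2, G:2, H:2, I:2, J:1, K:1, L:2, M:0, N:5, O:3, P:1
Odd-degree vertices: A, B, D, J, K, N, O, P.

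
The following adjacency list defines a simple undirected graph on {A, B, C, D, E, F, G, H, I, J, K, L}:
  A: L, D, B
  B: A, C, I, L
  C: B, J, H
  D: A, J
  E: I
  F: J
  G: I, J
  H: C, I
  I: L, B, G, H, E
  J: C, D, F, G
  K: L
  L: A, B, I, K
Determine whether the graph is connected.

Yes

Starting from A and exploring outward reaches every vertex (A, B, L, D, C, I, K, J, H, G, E, F); the graph is connected.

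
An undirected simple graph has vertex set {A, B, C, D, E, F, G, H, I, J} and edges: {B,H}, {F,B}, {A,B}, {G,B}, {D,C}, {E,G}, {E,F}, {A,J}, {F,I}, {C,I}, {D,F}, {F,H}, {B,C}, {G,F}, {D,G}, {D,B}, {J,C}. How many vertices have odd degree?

Degrees: A:2, B:6, C:4, D:4, E:2, F:6, G:4, H:2, I:2, J:2
Odd-degree vertices: none.

0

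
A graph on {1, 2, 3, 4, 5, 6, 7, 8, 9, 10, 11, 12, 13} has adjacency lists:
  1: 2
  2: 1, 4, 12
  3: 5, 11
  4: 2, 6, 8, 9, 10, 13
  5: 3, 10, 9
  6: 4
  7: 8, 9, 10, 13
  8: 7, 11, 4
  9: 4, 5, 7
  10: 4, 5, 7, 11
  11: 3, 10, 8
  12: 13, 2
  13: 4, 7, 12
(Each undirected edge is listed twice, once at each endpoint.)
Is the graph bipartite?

Yes

Color {2, 3, 6, 8, 9, 10, 13} black and {1, 4, 5, 7, 11, 12} white. No edge joins two same-colored vertices, so the graph is bipartite.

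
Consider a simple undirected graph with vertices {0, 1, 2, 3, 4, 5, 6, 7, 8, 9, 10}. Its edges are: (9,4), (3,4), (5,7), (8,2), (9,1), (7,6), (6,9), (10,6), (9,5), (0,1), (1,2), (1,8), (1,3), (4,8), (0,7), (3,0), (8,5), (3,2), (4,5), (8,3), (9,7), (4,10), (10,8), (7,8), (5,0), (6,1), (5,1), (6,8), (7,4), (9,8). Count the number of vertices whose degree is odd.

6

Degrees: 0:4, 1:7, 2:3, 3:5, 4:6, 5:6, 6:5, 7:6, 8:9, 9:6, 10:3
Odd-degree vertices: 1, 2, 3, 6, 8, 10.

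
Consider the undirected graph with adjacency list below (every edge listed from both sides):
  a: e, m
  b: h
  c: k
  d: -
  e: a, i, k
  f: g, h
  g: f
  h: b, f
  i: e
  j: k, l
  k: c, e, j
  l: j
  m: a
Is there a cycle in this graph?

No

The graph has 13 vertices, 10 edges, and 3 connected components.
A forest on 13 vertices with 3 components has exactly 10 edges, which matches — so no cycle.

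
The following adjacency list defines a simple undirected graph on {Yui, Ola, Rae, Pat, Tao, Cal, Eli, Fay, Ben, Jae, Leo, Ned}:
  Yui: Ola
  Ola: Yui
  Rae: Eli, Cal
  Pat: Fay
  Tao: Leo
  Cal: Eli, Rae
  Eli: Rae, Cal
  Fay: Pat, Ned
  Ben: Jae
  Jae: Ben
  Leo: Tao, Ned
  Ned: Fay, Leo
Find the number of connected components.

Component: {Yui, Ola}
Component: {Ben, Jae}
Component: {Rae, Cal, Eli}
Component: {Pat, Tao, Fay, Leo, Ned}

4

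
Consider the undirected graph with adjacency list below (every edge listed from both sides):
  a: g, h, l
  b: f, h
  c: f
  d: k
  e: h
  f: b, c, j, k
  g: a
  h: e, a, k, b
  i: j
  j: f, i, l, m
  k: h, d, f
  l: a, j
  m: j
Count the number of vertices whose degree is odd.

Degrees: a:3, b:2, c:1, d:1, e:1, f:4, g:1, h:4, i:1, j:4, k:3, l:2, m:1
Odd-degree vertices: a, c, d, e, g, i, k, m.

8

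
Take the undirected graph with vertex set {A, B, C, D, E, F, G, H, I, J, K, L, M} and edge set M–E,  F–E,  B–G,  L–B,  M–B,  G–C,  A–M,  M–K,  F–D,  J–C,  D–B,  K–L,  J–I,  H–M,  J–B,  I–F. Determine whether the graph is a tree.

|V| = 13, |E| = 16.
Connected but with 16 > 12 edges, so it has a cycle and is not a tree.

No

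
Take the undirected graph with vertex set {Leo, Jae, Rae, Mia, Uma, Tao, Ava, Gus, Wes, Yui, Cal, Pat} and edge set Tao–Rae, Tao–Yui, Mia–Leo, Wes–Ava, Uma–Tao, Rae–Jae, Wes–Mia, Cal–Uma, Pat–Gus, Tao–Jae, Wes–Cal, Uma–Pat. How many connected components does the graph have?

1

Component: {Leo, Jae, Rae, Mia, Uma, Tao, Ava, Gus, Wes, Yui, Cal, Pat}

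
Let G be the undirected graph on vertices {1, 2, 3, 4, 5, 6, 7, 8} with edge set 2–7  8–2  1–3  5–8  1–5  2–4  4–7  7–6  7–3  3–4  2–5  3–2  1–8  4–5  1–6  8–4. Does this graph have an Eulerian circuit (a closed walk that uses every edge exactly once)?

Degrees: 1:4, 2:5, 3:4, 4:5, 5:4, 6:2, 7:4, 8:4
Vertices with odd degree: 2, 4. An Eulerian circuit requires all degrees even.

No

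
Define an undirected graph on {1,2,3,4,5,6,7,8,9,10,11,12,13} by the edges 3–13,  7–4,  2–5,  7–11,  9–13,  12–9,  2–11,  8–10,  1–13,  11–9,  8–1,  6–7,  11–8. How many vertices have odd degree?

Degrees: 1:2, 2:2, 3:1, 4:1, 5:1, 6:1, 7:3, 8:3, 9:3, 10:1, 11:4, 12:1, 13:3
Odd-degree vertices: 3, 4, 5, 6, 7, 8, 9, 10, 12, 13.

10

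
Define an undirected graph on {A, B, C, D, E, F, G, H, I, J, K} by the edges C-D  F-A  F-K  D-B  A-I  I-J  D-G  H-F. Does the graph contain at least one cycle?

No

The graph has 11 vertices, 8 edges, and 3 connected components.
Since 8 = 11 - 3, the graph is a forest and contains no cycle.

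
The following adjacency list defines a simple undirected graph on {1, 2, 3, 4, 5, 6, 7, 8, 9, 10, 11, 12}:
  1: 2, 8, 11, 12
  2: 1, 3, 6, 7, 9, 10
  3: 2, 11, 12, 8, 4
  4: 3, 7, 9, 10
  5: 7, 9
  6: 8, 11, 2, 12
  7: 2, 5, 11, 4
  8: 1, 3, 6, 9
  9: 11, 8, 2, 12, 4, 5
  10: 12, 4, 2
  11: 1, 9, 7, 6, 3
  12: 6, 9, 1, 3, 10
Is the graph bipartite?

A valid 2-coloring puts {2, 4, 5, 8, 11, 12} on one side and {1, 3, 6, 7, 9, 10} on the other; every edge crosses between the two sides.

Yes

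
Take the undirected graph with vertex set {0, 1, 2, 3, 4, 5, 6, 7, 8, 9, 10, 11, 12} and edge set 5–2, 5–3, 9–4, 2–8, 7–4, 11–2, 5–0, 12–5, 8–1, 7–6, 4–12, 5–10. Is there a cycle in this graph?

No

|V| = 13, |E| = 12, number of components = 1.
A forest on 13 vertices with 1 component has exactly 12 edges, which matches — so no cycle.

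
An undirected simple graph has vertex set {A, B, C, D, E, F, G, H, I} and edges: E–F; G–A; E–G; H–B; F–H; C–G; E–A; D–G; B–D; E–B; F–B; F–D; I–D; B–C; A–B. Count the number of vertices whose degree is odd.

2

Degrees: A:3, B:6, C:2, D:4, E:4, F:4, G:4, H:2, I:1
Odd-degree vertices: A, I.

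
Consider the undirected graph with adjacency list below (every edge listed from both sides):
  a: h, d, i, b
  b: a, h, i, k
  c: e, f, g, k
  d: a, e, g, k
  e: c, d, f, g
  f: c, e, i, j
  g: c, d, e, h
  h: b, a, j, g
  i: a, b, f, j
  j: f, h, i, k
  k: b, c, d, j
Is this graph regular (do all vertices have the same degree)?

Degrees: a:4, b:4, c:4, d:4, e:4, f:4, g:4, h:4, i:4, j:4, k:4
Every vertex has degree 4, so the graph is 4-regular.

Yes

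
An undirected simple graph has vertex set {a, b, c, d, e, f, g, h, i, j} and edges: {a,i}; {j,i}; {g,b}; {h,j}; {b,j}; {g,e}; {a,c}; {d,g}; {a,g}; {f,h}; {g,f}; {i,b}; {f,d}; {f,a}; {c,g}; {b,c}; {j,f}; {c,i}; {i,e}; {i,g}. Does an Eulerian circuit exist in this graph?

Degrees: a:4, b:4, c:4, d:2, e:2, f:5, g:7, h:2, i:6, j:4
Vertices with odd degree: f, g. An Eulerian circuit requires all degrees even.

No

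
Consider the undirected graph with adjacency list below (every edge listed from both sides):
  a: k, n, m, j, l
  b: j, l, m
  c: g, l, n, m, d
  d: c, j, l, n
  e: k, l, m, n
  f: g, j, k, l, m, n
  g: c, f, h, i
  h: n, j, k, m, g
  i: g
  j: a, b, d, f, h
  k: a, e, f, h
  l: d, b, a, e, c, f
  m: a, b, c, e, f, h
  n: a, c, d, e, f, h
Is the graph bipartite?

No

The cycle c-d-n-c has length 3, which is odd, so the graph is not bipartite.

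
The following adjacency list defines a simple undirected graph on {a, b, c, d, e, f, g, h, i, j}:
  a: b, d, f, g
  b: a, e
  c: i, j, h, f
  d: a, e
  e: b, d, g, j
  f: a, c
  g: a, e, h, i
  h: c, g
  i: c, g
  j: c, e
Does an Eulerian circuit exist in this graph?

Yes

Degrees: a:4, b:2, c:4, d:2, e:4, f:2, g:4, h:2, i:2, j:2
All degrees are even and the non-isolated vertices are connected — an Eulerian circuit exists.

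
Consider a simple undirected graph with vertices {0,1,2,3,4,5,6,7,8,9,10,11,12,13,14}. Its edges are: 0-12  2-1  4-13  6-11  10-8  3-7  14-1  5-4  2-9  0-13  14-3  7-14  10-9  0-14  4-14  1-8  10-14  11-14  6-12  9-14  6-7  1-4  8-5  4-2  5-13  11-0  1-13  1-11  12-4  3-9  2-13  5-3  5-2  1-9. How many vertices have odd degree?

Degrees: 0:4, 1:7, 2:5, 3:4, 4:6, 5:5, 6:3, 7:3, 8:3, 9:5, 10:3, 11:4, 12:3, 13:5, 14:8
Odd-degree vertices: 1, 2, 5, 6, 7, 8, 9, 10, 12, 13.

10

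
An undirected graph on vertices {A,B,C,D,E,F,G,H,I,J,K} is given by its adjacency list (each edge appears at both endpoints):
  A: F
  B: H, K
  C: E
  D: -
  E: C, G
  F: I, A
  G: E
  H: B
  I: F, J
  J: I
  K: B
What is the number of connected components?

Component: {D}
Component: {B, H, K}
Component: {C, E, G}
Component: {A, F, I, J}

4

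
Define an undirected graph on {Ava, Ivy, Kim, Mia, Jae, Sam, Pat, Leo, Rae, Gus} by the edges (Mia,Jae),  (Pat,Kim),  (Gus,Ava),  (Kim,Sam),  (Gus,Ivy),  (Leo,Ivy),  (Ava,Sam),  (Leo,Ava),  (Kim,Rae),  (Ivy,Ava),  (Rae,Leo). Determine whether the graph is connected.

No

Component: {Mia, Jae}
Component: {Ava, Ivy, Kim, Sam, Pat, Leo, Rae, Gus}
There are 2 separate components, so the graph is not connected.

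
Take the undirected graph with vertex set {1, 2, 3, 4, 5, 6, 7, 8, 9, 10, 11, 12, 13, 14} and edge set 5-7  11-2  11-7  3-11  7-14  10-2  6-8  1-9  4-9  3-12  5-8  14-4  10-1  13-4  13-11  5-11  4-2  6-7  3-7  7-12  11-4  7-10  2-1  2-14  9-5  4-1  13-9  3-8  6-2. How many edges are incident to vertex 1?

Neighbors of 1: 2, 4, 9, 10.

4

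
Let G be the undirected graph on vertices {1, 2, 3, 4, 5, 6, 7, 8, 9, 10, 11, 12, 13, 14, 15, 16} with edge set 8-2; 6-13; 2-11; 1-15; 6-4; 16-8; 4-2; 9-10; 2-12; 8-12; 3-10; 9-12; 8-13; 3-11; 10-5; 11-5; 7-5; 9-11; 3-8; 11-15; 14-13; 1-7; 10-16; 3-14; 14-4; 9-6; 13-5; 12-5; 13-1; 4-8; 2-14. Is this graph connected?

Yes

A breadth-first search from 1 visits 1, 13, 7, 15, 8, 5, 14, 6, 11, 2, 16, 4, 3, 12, 10, 9 — all 16 vertices — so the graph is connected.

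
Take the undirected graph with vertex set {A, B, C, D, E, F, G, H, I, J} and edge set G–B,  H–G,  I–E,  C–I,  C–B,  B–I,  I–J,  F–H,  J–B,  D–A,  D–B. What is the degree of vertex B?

Neighbors of B: C, D, G, I, J.

5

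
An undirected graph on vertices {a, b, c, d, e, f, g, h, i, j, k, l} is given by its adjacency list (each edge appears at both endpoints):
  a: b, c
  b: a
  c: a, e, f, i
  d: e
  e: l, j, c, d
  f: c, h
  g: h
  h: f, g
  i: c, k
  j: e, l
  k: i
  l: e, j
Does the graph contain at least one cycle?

|V| = 12, |E| = 12, number of components = 1.
Since 12 > 12 - 1, a cycle must exist; for instance e-j-l-e.

Yes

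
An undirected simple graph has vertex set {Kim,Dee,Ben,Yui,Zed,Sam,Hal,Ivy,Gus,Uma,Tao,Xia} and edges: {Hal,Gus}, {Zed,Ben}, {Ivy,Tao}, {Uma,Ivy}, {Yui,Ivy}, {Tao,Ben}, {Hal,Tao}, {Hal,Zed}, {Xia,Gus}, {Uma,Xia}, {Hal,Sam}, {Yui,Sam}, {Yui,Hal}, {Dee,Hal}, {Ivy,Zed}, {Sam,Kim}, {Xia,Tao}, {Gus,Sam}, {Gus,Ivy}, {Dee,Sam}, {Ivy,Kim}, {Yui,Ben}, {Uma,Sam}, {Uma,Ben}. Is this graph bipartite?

The cycle Sam-Dee-Hal-Sam has length 3, which is odd, so the graph is not bipartite.

No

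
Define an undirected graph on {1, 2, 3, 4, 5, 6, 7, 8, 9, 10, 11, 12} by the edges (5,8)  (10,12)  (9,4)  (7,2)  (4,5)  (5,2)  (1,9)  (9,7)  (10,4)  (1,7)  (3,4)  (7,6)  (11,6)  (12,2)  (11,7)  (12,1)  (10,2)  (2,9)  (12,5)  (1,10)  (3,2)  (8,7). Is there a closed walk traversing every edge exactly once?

Yes

Degrees: 1:4, 2:6, 3:2, 4:4, 5:4, 6:2, 7:6, 8:2, 9:4, 10:4, 11:2, 12:4
All degrees are even and the non-isolated vertices are connected — an Eulerian circuit exists.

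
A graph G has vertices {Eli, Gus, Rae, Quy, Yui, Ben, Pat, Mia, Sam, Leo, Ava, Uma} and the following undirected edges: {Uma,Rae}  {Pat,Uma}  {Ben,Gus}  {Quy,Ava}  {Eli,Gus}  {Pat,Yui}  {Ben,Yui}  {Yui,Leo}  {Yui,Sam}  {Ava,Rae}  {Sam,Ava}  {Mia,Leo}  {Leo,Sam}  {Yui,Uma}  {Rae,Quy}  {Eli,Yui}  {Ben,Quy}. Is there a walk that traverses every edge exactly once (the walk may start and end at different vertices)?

No

Degrees: Eli:2, Gus:2, Rae:3, Quy:3, Yui:6, Ben:3, Pat:2, Mia:1, Sam:3, Leo:3, Ava:3, Uma:3
Odd-degree vertices: Rae, Quy, Ben, Mia, Sam, Leo, Ava, Uma (8 total).
An Eulerian trail requires 0 or 2 odd-degree vertices; here there are 8.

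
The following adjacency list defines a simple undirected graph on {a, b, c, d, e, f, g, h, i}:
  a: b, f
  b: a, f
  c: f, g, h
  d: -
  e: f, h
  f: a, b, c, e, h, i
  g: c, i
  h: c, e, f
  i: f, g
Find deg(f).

Neighbors of f: a, b, c, e, h, i.

6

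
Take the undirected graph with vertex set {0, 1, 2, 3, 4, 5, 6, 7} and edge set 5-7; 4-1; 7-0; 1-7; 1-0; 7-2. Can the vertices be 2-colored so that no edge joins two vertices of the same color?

1-0-7-1 is an odd cycle (length 3), and a bipartite graph can contain only even cycles.

No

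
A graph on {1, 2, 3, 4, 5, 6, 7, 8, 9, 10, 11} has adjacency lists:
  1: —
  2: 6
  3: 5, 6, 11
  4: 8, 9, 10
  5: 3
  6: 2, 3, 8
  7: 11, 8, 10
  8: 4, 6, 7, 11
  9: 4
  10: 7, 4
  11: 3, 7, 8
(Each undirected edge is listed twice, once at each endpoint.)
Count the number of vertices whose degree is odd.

Degrees: 1:0, 2:1, 3:3, 4:3, 5:1, 6:3, 7:3, 8:4, 9:1, 10:2, 11:3
Odd-degree vertices: 2, 3, 4, 5, 6, 7, 9, 11.

8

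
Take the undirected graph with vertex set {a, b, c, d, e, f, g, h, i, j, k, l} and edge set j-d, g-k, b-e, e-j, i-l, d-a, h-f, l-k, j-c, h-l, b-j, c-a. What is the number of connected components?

2

Component: {a, b, c, d, e, j}
Component: {f, g, h, i, k, l}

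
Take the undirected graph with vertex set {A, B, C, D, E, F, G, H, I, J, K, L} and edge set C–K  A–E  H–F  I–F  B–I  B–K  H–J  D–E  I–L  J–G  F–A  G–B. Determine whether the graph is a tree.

No

|V| = 12, |E| = 12.
A tree on 12 vertices has exactly 11 edges; this graph has 12, so it contains a cycle and is not a tree.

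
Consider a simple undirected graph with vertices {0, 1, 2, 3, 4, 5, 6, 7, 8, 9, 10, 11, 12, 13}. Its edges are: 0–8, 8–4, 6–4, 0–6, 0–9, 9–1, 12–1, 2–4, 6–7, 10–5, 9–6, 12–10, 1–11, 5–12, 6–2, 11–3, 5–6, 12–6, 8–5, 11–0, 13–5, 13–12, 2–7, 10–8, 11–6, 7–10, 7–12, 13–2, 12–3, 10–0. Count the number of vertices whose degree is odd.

Degrees: 0:5, 1:3, 2:4, 3:2, 4:3, 5:5, 6:8, 7:4, 8:4, 9:3, 10:5, 11:4, 12:7, 13:3
Odd-degree vertices: 0, 1, 4, 5, 9, 10, 12, 13.

8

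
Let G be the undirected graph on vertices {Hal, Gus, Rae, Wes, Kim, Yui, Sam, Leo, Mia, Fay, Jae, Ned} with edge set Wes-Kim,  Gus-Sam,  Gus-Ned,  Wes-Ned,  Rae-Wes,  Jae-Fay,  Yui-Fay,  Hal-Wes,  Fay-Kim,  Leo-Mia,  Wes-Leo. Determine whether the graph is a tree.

Yes

|V| = 12, |E| = 11.
Connected and |E| = |V| - 1, which characterizes a tree.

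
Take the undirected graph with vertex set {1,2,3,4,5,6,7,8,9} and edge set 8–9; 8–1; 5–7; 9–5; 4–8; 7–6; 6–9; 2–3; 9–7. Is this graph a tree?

No

The graph has 9 vertices and 9 edges.
It splits into 2 components, so it cannot be a tree.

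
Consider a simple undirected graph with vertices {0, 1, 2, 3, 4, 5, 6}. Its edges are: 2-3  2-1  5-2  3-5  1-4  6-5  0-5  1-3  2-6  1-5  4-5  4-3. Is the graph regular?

Degrees: 0:1, 1:4, 2:4, 3:4, 4:3, 5:6, 6:2
Vertex 0 has degree 1 while 5 has degree 6, so the graph is not regular.

No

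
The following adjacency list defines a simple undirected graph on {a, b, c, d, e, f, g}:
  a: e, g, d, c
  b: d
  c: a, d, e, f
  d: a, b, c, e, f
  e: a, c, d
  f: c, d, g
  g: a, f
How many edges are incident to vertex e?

3

Neighbors of e: a, c, d.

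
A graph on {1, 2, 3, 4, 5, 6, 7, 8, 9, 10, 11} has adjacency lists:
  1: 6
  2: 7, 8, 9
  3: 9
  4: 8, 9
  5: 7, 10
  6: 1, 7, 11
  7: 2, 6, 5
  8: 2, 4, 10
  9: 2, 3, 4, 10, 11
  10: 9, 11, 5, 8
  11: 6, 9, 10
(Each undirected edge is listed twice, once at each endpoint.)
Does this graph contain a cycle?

Yes

|V| = 11, |E| = 15, number of components = 1.
One cycle is 11-9-2-7-5-10-11.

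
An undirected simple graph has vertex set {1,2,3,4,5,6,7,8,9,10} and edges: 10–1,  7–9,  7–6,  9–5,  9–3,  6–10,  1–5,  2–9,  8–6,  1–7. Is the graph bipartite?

Color {2, 3, 4, 5, 7, 8, 10} black and {1, 6, 9} white. No edge joins two same-colored vertices, so the graph is bipartite.

Yes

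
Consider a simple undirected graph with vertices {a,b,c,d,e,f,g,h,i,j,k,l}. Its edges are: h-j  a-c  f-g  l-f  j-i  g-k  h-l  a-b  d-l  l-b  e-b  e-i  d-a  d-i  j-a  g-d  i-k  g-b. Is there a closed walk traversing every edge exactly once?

No

Degrees: a:4, b:4, c:1, d:4, e:2, f:2, g:4, h:2, i:4, j:3, k:2, l:4
Vertices with odd degree: c, j. An Eulerian circuit requires all degrees even.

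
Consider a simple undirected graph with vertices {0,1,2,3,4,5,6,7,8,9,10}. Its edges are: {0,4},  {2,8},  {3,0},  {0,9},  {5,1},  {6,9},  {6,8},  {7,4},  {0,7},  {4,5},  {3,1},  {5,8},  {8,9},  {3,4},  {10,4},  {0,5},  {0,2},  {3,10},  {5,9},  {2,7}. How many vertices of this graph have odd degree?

Degrees: 0:6, 1:2, 2:3, 3:4, 4:5, 5:5, 6:2, 7:3, 8:4, 9:4, 10:2
Odd-degree vertices: 2, 4, 5, 7.

4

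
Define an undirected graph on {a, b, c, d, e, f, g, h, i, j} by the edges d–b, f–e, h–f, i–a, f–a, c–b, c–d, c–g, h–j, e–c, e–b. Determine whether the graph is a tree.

No

The graph has 10 vertices and 11 edges.
Connected but with 11 > 9 edges, so it has a cycle and is not a tree.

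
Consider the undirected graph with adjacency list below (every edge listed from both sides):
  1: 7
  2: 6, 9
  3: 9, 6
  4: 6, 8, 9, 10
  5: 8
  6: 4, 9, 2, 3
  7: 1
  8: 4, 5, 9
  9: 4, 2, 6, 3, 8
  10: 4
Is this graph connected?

Component: {1, 7}
Component: {2, 3, 4, 5, 6, 8, 9, 10}
There are 2 separate components, so the graph is not connected.

No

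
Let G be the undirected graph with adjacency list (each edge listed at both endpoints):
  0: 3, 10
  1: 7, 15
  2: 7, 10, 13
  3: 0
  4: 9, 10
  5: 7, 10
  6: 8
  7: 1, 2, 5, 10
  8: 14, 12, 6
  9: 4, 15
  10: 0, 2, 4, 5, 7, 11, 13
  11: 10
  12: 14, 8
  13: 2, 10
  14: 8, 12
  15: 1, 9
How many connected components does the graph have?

Component: {6, 8, 12, 14}
Component: {0, 1, 2, 3, 4, 5, 7, 9, 10, 11, 13, 15}

2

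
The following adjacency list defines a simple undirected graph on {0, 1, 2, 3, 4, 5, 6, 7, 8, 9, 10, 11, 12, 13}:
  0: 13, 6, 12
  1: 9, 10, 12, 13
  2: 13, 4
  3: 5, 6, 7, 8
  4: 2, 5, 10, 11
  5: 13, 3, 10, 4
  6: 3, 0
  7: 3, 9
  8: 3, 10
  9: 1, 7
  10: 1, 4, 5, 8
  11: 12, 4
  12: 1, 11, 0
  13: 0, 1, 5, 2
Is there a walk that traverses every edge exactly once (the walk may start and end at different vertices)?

Yes

Degrees: 0:3, 1:4, 2:2, 3:4, 4:4, 5:4, 6:2, 7:2, 8:2, 9:2, 10:4, 11:2, 12:3, 13:4
Odd-degree vertices: 0, 12 (2 total).
The non-isolated vertices are connected and exactly 2 have odd degree, so an Eulerian trail exists (from 0 to 12).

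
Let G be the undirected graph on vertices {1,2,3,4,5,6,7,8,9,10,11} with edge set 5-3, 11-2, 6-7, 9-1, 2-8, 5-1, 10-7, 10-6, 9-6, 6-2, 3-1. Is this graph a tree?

No

|V| = 11, |E| = 11.
It is not connected, so it is not a tree.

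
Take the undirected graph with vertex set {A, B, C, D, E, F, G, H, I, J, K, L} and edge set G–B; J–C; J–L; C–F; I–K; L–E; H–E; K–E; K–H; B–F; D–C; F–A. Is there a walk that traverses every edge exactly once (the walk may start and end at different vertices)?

Degrees: A:1, B:2, C:3, D:1, E:3, F:3, G:1, H:2, I:1, J:2, K:3, L:2
Odd-degree vertices: A, C, D, E, F, G, I, K (8 total).
With 8 odd-degree vertices (more than two), no single trail can use every edge.

No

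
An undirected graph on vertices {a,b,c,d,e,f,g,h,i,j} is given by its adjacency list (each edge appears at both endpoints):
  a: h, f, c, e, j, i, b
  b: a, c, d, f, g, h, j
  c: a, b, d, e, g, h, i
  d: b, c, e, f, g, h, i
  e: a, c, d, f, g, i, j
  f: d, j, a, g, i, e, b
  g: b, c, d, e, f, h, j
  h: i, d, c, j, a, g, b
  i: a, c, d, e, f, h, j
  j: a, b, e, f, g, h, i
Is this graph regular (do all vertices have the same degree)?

Yes

Degrees: a:7, b:7, c:7, d:7, e:7, f:7, g:7, h:7, i:7, j:7
Every vertex has degree 7, so the graph is 7-regular.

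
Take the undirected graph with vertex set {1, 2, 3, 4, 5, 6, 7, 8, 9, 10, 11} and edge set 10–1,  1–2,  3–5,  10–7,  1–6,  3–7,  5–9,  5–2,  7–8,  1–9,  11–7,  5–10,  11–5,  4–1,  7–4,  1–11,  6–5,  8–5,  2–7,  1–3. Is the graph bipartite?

Yes

Color {2, 3, 4, 6, 8, 9, 10, 11} black and {1, 5, 7} white. No edge joins two same-colored vertices, so the graph is bipartite.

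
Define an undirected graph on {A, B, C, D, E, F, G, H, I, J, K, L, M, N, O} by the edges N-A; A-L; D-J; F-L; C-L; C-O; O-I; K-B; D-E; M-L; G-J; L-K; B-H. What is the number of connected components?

Component: {D, E, G, J}
Component: {A, B, C, F, H, I, K, L, M, N, O}

2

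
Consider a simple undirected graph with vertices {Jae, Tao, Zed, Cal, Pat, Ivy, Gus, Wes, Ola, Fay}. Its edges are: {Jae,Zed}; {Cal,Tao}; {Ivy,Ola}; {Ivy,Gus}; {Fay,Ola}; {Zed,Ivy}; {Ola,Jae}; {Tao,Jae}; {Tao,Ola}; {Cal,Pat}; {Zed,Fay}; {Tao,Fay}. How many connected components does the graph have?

2

Component: {Wes}
Component: {Jae, Tao, Zed, Cal, Pat, Ivy, Gus, Ola, Fay}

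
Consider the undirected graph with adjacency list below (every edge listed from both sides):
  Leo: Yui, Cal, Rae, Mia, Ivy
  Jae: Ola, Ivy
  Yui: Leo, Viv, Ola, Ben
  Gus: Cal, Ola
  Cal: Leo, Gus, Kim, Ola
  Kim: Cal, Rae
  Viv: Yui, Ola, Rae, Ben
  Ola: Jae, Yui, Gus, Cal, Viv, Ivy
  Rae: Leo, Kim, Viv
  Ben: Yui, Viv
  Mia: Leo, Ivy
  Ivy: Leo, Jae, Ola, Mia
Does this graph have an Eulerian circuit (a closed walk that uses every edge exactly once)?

No

Degrees: Leo:5, Jae:2, Yui:4, Gus:2, Cal:4, Kim:2, Viv:4, Ola:6, Rae:3, Ben:2, Mia:2, Ivy:4
Vertices with odd degree: Leo, Rae. An Eulerian circuit requires all degrees even.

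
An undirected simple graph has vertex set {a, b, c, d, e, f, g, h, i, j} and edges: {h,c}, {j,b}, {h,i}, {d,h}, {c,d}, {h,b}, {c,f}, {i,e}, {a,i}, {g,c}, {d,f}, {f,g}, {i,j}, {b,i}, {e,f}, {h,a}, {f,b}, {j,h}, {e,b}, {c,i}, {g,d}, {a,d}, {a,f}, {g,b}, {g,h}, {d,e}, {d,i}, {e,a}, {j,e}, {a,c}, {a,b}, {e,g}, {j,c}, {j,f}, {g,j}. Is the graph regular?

Degrees: a:7, b:7, c:7, d:7, e:7, f:7, g:7, h:7, i:7, j:7
All degrees equal 7; the graph is regular.

Yes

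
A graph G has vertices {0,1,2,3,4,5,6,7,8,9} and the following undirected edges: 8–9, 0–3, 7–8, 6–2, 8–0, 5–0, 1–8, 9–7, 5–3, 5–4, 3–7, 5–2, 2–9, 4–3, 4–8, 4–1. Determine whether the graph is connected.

Yes

A breadth-first search from 0 visits 0, 8, 3, 5, 4, 1, 7, 9, 2, 6 — all 10 vertices — so the graph is connected.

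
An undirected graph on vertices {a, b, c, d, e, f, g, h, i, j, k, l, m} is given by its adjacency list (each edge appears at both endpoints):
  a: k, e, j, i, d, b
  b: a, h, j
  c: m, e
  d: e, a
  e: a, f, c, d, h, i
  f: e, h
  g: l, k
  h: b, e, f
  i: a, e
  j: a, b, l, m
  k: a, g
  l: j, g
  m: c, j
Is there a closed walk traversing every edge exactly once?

No

Degrees: a:6, b:3, c:2, d:2, e:6, f:2, g:2, h:3, i:2, j:4, k:2, l:2, m:2
Vertices with odd degree: b, h. An Eulerian circuit requires all degrees even.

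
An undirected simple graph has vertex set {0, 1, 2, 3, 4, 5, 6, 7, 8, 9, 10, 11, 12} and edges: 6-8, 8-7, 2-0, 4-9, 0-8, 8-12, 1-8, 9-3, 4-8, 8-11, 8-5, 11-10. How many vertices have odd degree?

Degrees: 0:2, 1:1, 2:1, 3:1, 4:2, 5:1, 6:1, 7:1, 8:8, 9:2, 10:1, 11:2, 12:1
Odd-degree vertices: 1, 2, 3, 5, 6, 7, 10, 12.

8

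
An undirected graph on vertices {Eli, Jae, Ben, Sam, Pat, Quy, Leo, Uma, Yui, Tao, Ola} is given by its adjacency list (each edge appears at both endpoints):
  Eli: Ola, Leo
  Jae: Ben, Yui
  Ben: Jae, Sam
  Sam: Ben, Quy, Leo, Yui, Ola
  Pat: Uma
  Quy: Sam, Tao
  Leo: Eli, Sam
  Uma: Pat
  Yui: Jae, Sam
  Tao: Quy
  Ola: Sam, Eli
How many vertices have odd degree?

4

Degrees: Eli:2, Jae:2, Ben:2, Sam:5, Pat:1, Quy:2, Leo:2, Uma:1, Yui:2, Tao:1, Ola:2
Odd-degree vertices: Sam, Pat, Uma, Tao.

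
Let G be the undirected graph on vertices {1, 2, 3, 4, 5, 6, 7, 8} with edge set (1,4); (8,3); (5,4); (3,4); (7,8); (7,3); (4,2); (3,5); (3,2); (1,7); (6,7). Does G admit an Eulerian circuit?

No

Degrees: 1:2, 2:2, 3:5, 4:4, 5:2, 6:1, 7:4, 8:2
3, 6 have odd degree; an Eulerian circuit needs every degree to be even, so none exists.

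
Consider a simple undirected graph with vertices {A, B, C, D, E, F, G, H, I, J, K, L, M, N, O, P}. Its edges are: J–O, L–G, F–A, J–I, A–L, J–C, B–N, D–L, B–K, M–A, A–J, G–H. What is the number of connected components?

Component: {E}
Component: {P}
Component: {B, K, N}
Component: {A, C, D, F, G, H, I, J, L, M, O}

4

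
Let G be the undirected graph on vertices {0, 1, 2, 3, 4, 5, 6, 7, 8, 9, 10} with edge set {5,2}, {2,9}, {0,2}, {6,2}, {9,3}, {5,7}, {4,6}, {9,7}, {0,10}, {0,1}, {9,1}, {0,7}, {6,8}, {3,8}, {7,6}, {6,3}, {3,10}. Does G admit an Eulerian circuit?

Degrees: 0:4, 1:2, 2:4, 3:4, 4:1, 5:2, 6:5, 7:4, 8:2, 9:4, 10:2
4, 6 have odd degree; an Eulerian circuit needs every degree to be even, so none exists.

No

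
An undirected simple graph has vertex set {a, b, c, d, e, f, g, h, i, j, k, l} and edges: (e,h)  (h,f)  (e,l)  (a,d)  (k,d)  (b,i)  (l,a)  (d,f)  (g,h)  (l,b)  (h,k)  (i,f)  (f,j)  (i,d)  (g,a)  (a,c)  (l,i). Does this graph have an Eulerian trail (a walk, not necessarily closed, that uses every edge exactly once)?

Degrees: a:4, b:2, c:1, d:4, e:2, f:4, g:2, h:4, i:4, j:1, k:2, l:4
Odd-degree vertices: c, j (2 total).
The non-isolated vertices are connected and exactly 2 have odd degree, so an Eulerian trail exists (from c to j).

Yes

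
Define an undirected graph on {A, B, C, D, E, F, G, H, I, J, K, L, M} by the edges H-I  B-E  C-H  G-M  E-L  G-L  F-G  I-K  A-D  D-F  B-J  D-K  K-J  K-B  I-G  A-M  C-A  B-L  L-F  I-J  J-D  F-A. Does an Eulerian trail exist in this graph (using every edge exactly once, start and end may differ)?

Yes

Degrees: A:4, B:4, C:2, D:4, E:2, F:4, G:4, H:2, I:4, J:4, K:4, L:4, M:2
Odd-degree vertices: none (0 total).
The non-isolated vertices are connected and exactly 0 have odd degree, so an Eulerian trail exists.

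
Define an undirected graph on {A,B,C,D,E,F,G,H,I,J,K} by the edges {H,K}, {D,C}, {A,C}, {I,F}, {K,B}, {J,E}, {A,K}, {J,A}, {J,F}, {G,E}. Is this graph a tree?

Yes

|V| = 11, |E| = 10.
Connected and |E| = |V| - 1, which characterizes a tree.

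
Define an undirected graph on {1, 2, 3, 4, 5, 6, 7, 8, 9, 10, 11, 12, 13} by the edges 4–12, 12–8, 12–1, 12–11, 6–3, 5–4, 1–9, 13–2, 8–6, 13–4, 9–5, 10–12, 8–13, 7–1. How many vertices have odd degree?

10

Degrees: 1:3, 2:1, 3:1, 4:3, 5:2, 6:2, 7:1, 8:3, 9:2, 10:1, 11:1, 12:5, 13:3
Odd-degree vertices: 1, 2, 3, 4, 7, 8, 10, 11, 12, 13.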